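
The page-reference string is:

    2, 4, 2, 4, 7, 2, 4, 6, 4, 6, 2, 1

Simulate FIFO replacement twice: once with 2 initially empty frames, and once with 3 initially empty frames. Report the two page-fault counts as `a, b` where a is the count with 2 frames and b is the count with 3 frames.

2 frames: F F . . F F F F . . F F → 8 faults.
3 frames: F F . . F . . F . . F F → 6 faults.
6 < 8: adding a frame reduced faults, as is typical.

8, 6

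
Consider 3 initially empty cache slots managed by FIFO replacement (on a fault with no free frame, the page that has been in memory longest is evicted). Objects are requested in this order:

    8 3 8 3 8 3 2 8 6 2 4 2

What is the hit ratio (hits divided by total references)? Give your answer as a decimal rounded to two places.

8 -> fault, frames {8}
3 -> fault, frames {8,3}
8 -> hit
3 -> hit
8 -> hit
3 -> hit
2 -> fault, frames {8,3,2}
8 -> hit
6 -> fault, evict 8, frames {3,2,6}
2 -> hit
4 -> fault, evict 3, frames {2,6,4}
2 -> hit
Hits: 7 of 12 references → 7/12 = 0.5833.

0.58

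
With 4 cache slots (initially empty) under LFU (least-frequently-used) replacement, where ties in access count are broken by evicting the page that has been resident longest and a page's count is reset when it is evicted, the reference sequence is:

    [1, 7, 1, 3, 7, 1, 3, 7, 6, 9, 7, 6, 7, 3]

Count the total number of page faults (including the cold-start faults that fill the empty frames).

6

1 -> miss, frames [1]
7 -> miss, frames [1, 7]
1 -> hit
3 -> miss, frames [1, 7, 3]
7 -> hit
1 -> hit
3 -> hit
7 -> hit
6 -> miss, frames [1, 7, 3, 6]
9 -> miss, evict 6, frames [1, 7, 3, 9]
7 -> hit
6 -> miss, evict 9, frames [1, 7, 3, 6]
7 -> hit
3 -> hit
Page faults: 6.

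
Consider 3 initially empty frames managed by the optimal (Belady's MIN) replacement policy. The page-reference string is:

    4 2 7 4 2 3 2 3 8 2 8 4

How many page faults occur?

4: miss, frames [4]
2: miss, frames [4, 2]
7: miss, frames [4, 2, 7]
4: hit
2: hit
3: miss, evict 7, frames [4, 2, 3]
2: hit
3: hit
8: miss, evict 3, frames [4, 2, 8]
2: hit
8: hit
4: hit
Page faults: 5.

5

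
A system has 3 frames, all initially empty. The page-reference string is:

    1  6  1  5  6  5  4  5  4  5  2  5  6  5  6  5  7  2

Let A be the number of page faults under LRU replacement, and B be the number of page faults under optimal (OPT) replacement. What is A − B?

2

Under LRU: F F . F . . F . . . F . F . . . F F → 8 faults.
Under OPT: F F . F . . F . . . F . . . . . F . → 6 faults.
A − B = 8 − 6 = 2.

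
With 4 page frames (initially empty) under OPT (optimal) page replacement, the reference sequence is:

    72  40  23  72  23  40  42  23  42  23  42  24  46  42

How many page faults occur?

6

72 -> fault, frames (72)
40 -> fault, frames (72 40)
23 -> fault, frames (72 40 23)
72 -> hit
23 -> hit
40 -> hit
42 -> fault, frames (72 40 23 42)
23 -> hit
42 -> hit
23 -> hit
42 -> hit
24 -> fault, evict 23, frames (72 40 42 24)
46 -> fault, evict 24, frames (72 40 42 46)
42 -> hit
Page faults: 6.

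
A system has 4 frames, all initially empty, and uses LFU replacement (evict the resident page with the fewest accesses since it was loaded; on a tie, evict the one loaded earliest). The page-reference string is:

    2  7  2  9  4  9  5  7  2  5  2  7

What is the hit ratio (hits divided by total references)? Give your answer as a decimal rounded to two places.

0.50

2 -> fault, frames [2]
7 -> fault, frames [2, 7]
2 -> hit
9 -> fault, frames [2, 7, 9]
4 -> fault, frames [2, 7, 9, 4]
9 -> hit
5 -> fault, evict 7, frames [2, 9, 4, 5]
7 -> fault, evict 4, frames [2, 9, 5, 7]
2 -> hit
5 -> hit
2 -> hit
7 -> hit
Hits: 6 of 12 references → 6/12 = 0.5000.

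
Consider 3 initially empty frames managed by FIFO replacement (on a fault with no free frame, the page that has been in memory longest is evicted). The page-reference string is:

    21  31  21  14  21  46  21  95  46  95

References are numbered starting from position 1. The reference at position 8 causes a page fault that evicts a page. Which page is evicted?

pos 1: 21: miss, frames [21]
pos 2: 31: miss, frames [21, 31]
pos 3: 21: hit
pos 4: 14: miss, frames [21, 31, 14]
pos 5: 21: hit
pos 6: 46: miss, evict 21, frames [31, 14, 46]
pos 7: 21: miss, evict 31, frames [14, 46, 21]
pos 8: 95: miss, evict 14, frames [46, 21, 95]
At position 8, page 14 is evicted.

14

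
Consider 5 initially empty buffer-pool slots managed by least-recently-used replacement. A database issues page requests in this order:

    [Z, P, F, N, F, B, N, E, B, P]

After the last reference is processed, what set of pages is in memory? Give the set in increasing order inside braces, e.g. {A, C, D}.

Z → fault, frames [Z]
P → fault, frames [Z, P]
F → fault, frames [Z, P, F]
N → fault, frames [Z, P, F, N]
F → hit
B → fault, frames [Z, P, N, F, B]
N → hit
E → fault, evict Z, frames [P, F, B, N, E]
B → hit
P → hit

{B, E, F, N, P}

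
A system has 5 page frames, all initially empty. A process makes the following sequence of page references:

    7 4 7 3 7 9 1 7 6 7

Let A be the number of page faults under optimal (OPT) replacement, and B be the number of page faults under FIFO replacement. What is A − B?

Under OPT: F F . F . F F . F . → 6 faults.
Under FIFO: F F . F . F F . F F → 7 faults.
A − B = 6 − 7 = -1.

-1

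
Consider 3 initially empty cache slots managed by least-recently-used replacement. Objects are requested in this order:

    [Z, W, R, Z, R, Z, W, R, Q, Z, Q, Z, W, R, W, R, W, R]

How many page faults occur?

7

Z -> fault, frames (Z)
W -> fault, frames (Z W)
R -> fault, frames (Z W R)
Z -> hit
R -> hit
Z -> hit
W -> hit
R -> hit
Q -> fault, evict Z, frames (W R Q)
Z -> fault, evict W, frames (R Q Z)
Q -> hit
Z -> hit
W -> fault, evict R, frames (Q Z W)
R -> fault, evict Q, frames (Z W R)
W -> hit
R -> hit
W -> hit
R -> hit
Page faults: 7.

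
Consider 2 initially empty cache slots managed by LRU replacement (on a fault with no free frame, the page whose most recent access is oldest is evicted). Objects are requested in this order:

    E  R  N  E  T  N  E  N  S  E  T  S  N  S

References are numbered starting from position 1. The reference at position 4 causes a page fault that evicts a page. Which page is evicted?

pos 1: E: fault, frames (E)
pos 2: R: fault, frames (E R)
pos 3: N: fault, evict E, frames (R N)
pos 4: E: fault, evict R, frames (N E)
At position 4, page R is evicted.

R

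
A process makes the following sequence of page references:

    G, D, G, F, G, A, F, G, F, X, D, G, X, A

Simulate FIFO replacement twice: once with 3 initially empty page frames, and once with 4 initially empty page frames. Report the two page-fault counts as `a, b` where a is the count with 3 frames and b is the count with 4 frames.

3 frames: F F . F . F . F . F F . . F → 8 faults.
4 frames: F F . F . F . . . F . F . . → 6 faults.
6 < 8: adding a frame reduced faults, as is typical.

8, 6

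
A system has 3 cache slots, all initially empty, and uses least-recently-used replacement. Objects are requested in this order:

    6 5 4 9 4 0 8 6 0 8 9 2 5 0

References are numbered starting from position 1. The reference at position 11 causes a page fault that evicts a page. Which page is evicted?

pos 1: 6: fault, frames {6}
pos 2: 5: fault, frames {6,5}
pos 3: 4: fault, frames {6,5,4}
pos 4: 9: fault, evict 6, frames {5,4,9}
pos 5: 4: hit
pos 6: 0: fault, evict 5, frames {9,4,0}
pos 7: 8: fault, evict 9, frames {4,0,8}
pos 8: 6: fault, evict 4, frames {0,8,6}
pos 9: 0: hit
pos 10: 8: hit
pos 11: 9: fault, evict 6, frames {0,8,9}
At position 11, page 6 is evicted.

6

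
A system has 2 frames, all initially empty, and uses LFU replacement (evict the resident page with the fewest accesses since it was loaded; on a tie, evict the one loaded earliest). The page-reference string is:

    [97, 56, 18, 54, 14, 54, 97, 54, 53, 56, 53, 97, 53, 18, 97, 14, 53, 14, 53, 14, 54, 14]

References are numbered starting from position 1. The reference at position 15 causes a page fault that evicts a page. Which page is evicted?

pos 1: 97: miss, frames [97]
pos 2: 56: miss, frames [97, 56]
pos 3: 18: miss, evict 97, frames [56, 18]
pos 4: 54: miss, evict 56, frames [18, 54]
pos 5: 14: miss, evict 18, frames [54, 14]
pos 6: 54: hit
pos 7: 97: miss, evict 14, frames [54, 97]
pos 8: 54: hit
pos 9: 53: miss, evict 97, frames [54, 53]
pos 10: 56: miss, evict 53, frames [54, 56]
pos 11: 53: miss, evict 56, frames [54, 53]
pos 12: 97: miss, evict 53, frames [54, 97]
pos 13: 53: miss, evict 97, frames [54, 53]
pos 14: 18: miss, evict 53, frames [54, 18]
pos 15: 97: miss, evict 18, frames [54, 97]
At position 15, page 18 is evicted.

18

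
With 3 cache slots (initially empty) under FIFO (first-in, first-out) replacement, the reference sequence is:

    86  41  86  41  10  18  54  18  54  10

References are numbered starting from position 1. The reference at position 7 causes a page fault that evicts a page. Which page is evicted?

pos 1: 86: fault, frames {86}
pos 2: 41: fault, frames {86,41}
pos 3: 86: hit
pos 4: 41: hit
pos 5: 10: fault, frames {86,41,10}
pos 6: 18: fault, evict 86, frames {41,10,18}
pos 7: 54: fault, evict 41, frames {10,18,54}
At position 7, page 41 is evicted.

41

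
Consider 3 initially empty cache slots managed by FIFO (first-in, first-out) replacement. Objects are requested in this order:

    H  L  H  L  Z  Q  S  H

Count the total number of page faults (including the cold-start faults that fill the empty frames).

H -> miss, frames {H}
L -> miss, frames {H,L}
H -> hit
L -> hit
Z -> miss, frames {H,L,Z}
Q -> miss, evict H, frames {L,Z,Q}
S -> miss, evict L, frames {Z,Q,S}
H -> miss, evict Z, frames {Q,S,H}
Page faults: 6.

6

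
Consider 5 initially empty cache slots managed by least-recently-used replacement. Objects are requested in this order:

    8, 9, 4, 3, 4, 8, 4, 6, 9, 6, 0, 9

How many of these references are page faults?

6

8 → fault, frames (8)
9 → fault, frames (8 9)
4 → fault, frames (8 9 4)
3 → fault, frames (8 9 4 3)
4 → hit
8 → hit
4 → hit
6 → fault, frames (9 3 8 4 6)
9 → hit
6 → hit
0 → fault, evict 3, frames (8 4 9 6 0)
9 → hit
Page faults: 6.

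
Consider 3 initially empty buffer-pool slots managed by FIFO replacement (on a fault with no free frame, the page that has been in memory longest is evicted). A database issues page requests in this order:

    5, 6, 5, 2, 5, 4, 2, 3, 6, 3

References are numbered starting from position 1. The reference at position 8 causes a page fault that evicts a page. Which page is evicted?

6

pos 1: 5: fault, frames [5]
pos 2: 6: fault, frames [5, 6]
pos 3: 5: hit
pos 4: 2: fault, frames [5, 6, 2]
pos 5: 5: hit
pos 6: 4: fault, evict 5, frames [6, 2, 4]
pos 7: 2: hit
pos 8: 3: fault, evict 6, frames [2, 4, 3]
At position 8, page 6 is evicted.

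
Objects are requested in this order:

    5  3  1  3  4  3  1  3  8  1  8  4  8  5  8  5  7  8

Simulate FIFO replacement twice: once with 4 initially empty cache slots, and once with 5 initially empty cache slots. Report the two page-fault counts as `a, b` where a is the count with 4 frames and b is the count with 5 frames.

7, 6

4 frames: F F F . F . . . F . . . . F . . F . → 7 faults.
5 frames: F F F . F . . . F . . . . . . . F . → 6 faults.
6 < 7: adding a frame reduced faults, as is typical.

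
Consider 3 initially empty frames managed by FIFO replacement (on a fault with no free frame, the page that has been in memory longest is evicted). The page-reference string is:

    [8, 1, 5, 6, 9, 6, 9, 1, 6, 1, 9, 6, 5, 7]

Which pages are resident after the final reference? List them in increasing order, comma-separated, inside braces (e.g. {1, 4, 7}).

8 → fault, frames [8]
1 → fault, frames [8, 1]
5 → fault, frames [8, 1, 5]
6 → fault, evict 8, frames [1, 5, 6]
9 → fault, evict 1, frames [5, 6, 9]
6 → hit
9 → hit
1 → fault, evict 5, frames [6, 9, 1]
6 → hit
1 → hit
9 → hit
6 → hit
5 → fault, evict 6, frames [9, 1, 5]
7 → fault, evict 9, frames [1, 5, 7]

{1, 5, 7}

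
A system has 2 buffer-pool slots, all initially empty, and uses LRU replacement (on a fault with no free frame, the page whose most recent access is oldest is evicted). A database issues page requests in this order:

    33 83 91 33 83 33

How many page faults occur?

5

33 → miss, frames {33}
83 → miss, frames {33,83}
91 → miss, evict 33, frames {83,91}
33 → miss, evict 83, frames {91,33}
83 → miss, evict 91, frames {33,83}
33 → hit
Page faults: 5.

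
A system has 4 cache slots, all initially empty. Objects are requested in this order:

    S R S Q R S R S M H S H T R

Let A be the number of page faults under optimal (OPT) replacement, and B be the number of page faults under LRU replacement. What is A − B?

Under OPT: F F . F . . . . F F . . F . → 6 faults.
Under LRU: F F . F . . . . F F . . F F → 7 faults.
A − B = 6 − 7 = -1.

-1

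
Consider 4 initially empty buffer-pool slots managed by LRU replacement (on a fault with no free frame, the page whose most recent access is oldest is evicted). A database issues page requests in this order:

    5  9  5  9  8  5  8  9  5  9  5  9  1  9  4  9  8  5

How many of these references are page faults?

5 -> miss, frames (5)
9 -> miss, frames (5 9)
5 -> hit
9 -> hit
8 -> miss, frames (5 9 8)
5 -> hit
8 -> hit
9 -> hit
5 -> hit
9 -> hit
5 -> hit
9 -> hit
1 -> miss, frames (8 5 9 1)
9 -> hit
4 -> miss, evict 8, frames (5 1 9 4)
9 -> hit
8 -> miss, evict 5, frames (1 4 9 8)
5 -> miss, evict 1, frames (4 9 8 5)
Page faults: 7.

7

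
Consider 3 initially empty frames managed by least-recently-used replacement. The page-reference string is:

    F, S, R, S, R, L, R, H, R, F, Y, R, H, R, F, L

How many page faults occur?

10

F -> fault, frames (F)
S -> fault, frames (F S)
R -> fault, frames (F S R)
S -> hit
R -> hit
L -> fault, evict F, frames (S R L)
R -> hit
H -> fault, evict S, frames (L R H)
R -> hit
F -> fault, evict L, frames (H R F)
Y -> fault, evict H, frames (R F Y)
R -> hit
H -> fault, evict F, frames (Y R H)
R -> hit
F -> fault, evict Y, frames (H R F)
L -> fault, evict H, frames (R F L)
Page faults: 10.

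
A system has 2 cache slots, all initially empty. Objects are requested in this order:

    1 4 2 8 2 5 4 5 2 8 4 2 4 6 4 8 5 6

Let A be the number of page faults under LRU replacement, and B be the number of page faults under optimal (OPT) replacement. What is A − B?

Under LRU: F F F F . F F . F F F F . F . F F F → 14 faults.
Under OPT: F F F F . F F . F F . F . F . F F . → 12 faults.
A − B = 14 − 12 = 2.

2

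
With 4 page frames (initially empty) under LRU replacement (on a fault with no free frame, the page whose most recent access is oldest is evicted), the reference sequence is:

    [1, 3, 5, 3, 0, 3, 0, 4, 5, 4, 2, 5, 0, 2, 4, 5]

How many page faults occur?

6

1 → fault, frames {1}
3 → fault, frames {1,3}
5 → fault, frames {1,3,5}
3 → hit
0 → fault, frames {1,5,3,0}
3 → hit
0 → hit
4 → fault, evict 1, frames {5,3,0,4}
5 → hit
4 → hit
2 → fault, evict 3, frames {0,5,4,2}
5 → hit
0 → hit
2 → hit
4 → hit
5 → hit
Page faults: 6.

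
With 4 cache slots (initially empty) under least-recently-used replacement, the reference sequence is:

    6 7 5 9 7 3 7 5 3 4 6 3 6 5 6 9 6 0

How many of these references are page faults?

9

6 → fault, frames (6)
7 → fault, frames (6 7)
5 → fault, frames (6 7 5)
9 → fault, frames (6 7 5 9)
7 → hit
3 → fault, evict 6, frames (5 9 7 3)
7 → hit
5 → hit
3 → hit
4 → fault, evict 9, frames (7 5 3 4)
6 → fault, evict 7, frames (5 3 4 6)
3 → hit
6 → hit
5 → hit
6 → hit
9 → fault, evict 4, frames (3 5 6 9)
6 → hit
0 → fault, evict 3, frames (5 9 6 0)
Page faults: 9.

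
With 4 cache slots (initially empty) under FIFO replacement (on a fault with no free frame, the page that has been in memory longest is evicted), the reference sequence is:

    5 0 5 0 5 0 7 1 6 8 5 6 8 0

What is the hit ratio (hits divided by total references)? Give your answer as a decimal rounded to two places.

0.43

5: miss, frames [5]
0: miss, frames [5, 0]
5: hit
0: hit
5: hit
0: hit
7: miss, frames [5, 0, 7]
1: miss, frames [5, 0, 7, 1]
6: miss, evict 5, frames [0, 7, 1, 6]
8: miss, evict 0, frames [7, 1, 6, 8]
5: miss, evict 7, frames [1, 6, 8, 5]
6: hit
8: hit
0: miss, evict 1, frames [6, 8, 5, 0]
Hits: 6 of 14 references → 6/14 = 0.4286.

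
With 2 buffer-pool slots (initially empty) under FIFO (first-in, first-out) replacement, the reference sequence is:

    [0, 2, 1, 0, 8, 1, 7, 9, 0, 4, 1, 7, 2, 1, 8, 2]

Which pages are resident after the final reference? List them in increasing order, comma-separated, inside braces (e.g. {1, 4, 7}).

0: fault, frames (0)
2: fault, frames (0 2)
1: fault, evict 0, frames (2 1)
0: fault, evict 2, frames (1 0)
8: fault, evict 1, frames (0 8)
1: fault, evict 0, frames (8 1)
7: fault, evict 8, frames (1 7)
9: fault, evict 1, frames (7 9)
0: fault, evict 7, frames (9 0)
4: fault, evict 9, frames (0 4)
1: fault, evict 0, frames (4 1)
7: fault, evict 4, frames (1 7)
2: fault, evict 1, frames (7 2)
1: fault, evict 7, frames (2 1)
8: fault, evict 2, frames (1 8)
2: fault, evict 1, frames (8 2)

{2, 8}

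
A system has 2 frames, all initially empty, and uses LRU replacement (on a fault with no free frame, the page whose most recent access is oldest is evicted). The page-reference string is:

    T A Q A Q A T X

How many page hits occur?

T -> miss, frames {T}
A -> miss, frames {T,A}
Q -> miss, evict T, frames {A,Q}
A -> hit
Q -> hit
A -> hit
T -> miss, evict Q, frames {A,T}
X -> miss, evict A, frames {T,X}
Hits: 3.

3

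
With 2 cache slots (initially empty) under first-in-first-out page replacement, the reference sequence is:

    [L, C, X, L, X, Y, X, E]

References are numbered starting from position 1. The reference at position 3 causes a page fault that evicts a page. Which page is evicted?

L

pos 1: L: miss, frames (L)
pos 2: C: miss, frames (L C)
pos 3: X: miss, evict L, frames (C X)
At position 3, page L is evicted.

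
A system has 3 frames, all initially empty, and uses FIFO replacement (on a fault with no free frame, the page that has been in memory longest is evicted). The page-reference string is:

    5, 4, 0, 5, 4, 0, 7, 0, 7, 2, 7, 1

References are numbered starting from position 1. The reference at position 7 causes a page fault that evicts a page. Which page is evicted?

5

pos 1: 5 -> miss, frames [5]
pos 2: 4 -> miss, frames [5, 4]
pos 3: 0 -> miss, frames [5, 4, 0]
pos 4: 5 -> hit
pos 5: 4 -> hit
pos 6: 0 -> hit
pos 7: 7 -> miss, evict 5, frames [4, 0, 7]
At position 7, page 5 is evicted.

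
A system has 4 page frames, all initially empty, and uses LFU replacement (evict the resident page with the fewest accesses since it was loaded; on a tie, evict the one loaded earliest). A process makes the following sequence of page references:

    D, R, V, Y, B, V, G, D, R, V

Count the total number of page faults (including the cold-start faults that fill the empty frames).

8

D -> miss, frames (D)
R -> miss, frames (D R)
V -> miss, frames (D R V)
Y -> miss, frames (D R V Y)
B -> miss, evict D, frames (R V Y B)
V -> hit
G -> miss, evict R, frames (V Y B G)
D -> miss, evict Y, frames (V B G D)
R -> miss, evict B, frames (V G D R)
V -> hit
Page faults: 8.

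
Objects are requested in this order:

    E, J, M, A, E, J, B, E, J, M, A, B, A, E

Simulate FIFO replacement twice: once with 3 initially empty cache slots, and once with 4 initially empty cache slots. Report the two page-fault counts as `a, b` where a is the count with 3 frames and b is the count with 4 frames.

10, 11

3 frames: F F F F F F F . . F F . . F → 10 faults.
4 frames: F F F F . . F F F F F F . F → 11 faults.
11 > 10: adding a frame increased faults — Belady's anomaly.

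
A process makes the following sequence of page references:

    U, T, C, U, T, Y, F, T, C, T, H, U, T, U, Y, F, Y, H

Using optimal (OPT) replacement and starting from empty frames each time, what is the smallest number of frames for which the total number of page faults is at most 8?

4

f=1: 18 faults
f=2: 12 faults
f=3: 9 faults
f=4: 7 faults
f=5: 6 faults
f=6: 6 faults
Smallest f with faults ≤ 8 is 4.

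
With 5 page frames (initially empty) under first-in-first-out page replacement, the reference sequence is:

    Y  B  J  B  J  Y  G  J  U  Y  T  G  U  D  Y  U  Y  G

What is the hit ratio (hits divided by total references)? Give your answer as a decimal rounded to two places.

0.56

Y → miss, frames (Y)
B → miss, frames (Y B)
J → miss, frames (Y B J)
B → hit
J → hit
Y → hit
G → miss, frames (Y B J G)
J → hit
U → miss, frames (Y B J G U)
Y → hit
T → miss, evict Y, frames (B J G U T)
G → hit
U → hit
D → miss, evict B, frames (J G U T D)
Y → miss, evict J, frames (G U T D Y)
U → hit
Y → hit
G → hit
Hits: 10 of 18 references → 10/18 = 0.5556.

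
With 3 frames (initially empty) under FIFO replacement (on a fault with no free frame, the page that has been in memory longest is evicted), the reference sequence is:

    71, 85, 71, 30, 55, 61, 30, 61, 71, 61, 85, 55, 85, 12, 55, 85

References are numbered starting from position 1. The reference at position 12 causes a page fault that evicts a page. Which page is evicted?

61

pos 1: 71 -> fault, frames [71]
pos 2: 85 -> fault, frames [71, 85]
pos 3: 71 -> hit
pos 4: 30 -> fault, frames [71, 85, 30]
pos 5: 55 -> fault, evict 71, frames [85, 30, 55]
pos 6: 61 -> fault, evict 85, frames [30, 55, 61]
pos 7: 30 -> hit
pos 8: 61 -> hit
pos 9: 71 -> fault, evict 30, frames [55, 61, 71]
pos 10: 61 -> hit
pos 11: 85 -> fault, evict 55, frames [61, 71, 85]
pos 12: 55 -> fault, evict 61, frames [71, 85, 55]
At position 12, page 61 is evicted.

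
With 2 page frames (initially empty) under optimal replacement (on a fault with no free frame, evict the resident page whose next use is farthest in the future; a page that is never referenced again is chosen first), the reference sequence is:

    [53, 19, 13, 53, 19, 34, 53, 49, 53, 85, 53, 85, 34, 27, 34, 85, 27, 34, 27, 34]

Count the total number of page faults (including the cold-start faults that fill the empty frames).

53 → miss, frames {53}
19 → miss, frames {53,19}
13 → miss, evict 19, frames {53,13}
53 → hit
19 → miss, evict 13, frames {53,19}
34 → miss, evict 19, frames {53,34}
53 → hit
49 → miss, evict 34, frames {53,49}
53 → hit
85 → miss, evict 49, frames {53,85}
53 → hit
85 → hit
34 → miss, evict 53, frames {85,34}
27 → miss, evict 85, frames {34,27}
34 → hit
85 → miss, evict 34, frames {27,85}
27 → hit
34 → miss, evict 85, frames {27,34}
27 → hit
34 → hit
Page faults: 11.

11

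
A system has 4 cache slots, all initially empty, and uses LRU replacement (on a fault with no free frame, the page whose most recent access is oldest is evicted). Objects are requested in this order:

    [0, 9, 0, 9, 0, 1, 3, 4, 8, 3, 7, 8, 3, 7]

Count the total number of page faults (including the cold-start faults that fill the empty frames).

0: fault, frames [0]
9: fault, frames [0, 9]
0: hit
9: hit
0: hit
1: fault, frames [9, 0, 1]
3: fault, frames [9, 0, 1, 3]
4: fault, evict 9, frames [0, 1, 3, 4]
8: fault, evict 0, frames [1, 3, 4, 8]
3: hit
7: fault, evict 1, frames [4, 8, 3, 7]
8: hit
3: hit
7: hit
Page faults: 7.

7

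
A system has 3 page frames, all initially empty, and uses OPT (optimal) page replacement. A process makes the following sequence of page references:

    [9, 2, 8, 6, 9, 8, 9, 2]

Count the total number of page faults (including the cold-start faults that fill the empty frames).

9 -> miss, frames [9]
2 -> miss, frames [9, 2]
8 -> miss, frames [9, 2, 8]
6 -> miss, evict 2, frames [9, 8, 6]
9 -> hit
8 -> hit
9 -> hit
2 -> miss, evict 6, frames [9, 8, 2]
Page faults: 5.

5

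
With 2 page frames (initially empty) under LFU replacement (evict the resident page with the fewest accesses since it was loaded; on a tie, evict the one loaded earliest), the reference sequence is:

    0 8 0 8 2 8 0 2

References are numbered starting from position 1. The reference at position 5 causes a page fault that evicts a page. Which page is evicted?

pos 1: 0: fault, frames (0)
pos 2: 8: fault, frames (0 8)
pos 3: 0: hit
pos 4: 8: hit
pos 5: 2: fault, evict 0, frames (8 2)
At position 5, page 0 is evicted.

0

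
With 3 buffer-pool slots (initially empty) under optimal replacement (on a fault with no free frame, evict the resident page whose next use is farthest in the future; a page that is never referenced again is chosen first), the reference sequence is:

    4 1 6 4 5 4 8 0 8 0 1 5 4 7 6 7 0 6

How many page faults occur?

4 → fault, frames {4}
1 → fault, frames {4,1}
6 → fault, frames {4,1,6}
4 → hit
5 → fault, evict 6, frames {4,1,5}
4 → hit
8 → fault, evict 4, frames {1,5,8}
0 → fault, evict 5, frames {1,8,0}
8 → hit
0 → hit
1 → hit
5 → fault, evict 8, frames {1,0,5}
4 → fault, evict 5, frames {1,0,4}
7 → fault, evict 4, frames {1,0,7}
6 → fault, evict 1, frames {0,7,6}
7 → hit
0 → hit
6 → hit
Page faults: 10.

10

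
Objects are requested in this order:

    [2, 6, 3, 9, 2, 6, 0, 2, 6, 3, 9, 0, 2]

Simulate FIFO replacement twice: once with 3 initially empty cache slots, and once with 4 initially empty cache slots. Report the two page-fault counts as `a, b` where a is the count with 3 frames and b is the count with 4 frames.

10, 11

3 frames: F F F F F F F . . F F . F → 10 faults.
4 frames: F F F F . . F F F F F F F → 11 faults.
11 > 10: adding a frame increased faults — Belady's anomaly.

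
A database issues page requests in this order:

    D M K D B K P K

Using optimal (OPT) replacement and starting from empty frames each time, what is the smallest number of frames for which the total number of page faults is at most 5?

f=1: 8 faults
f=2: 5 faults
f=3: 5 faults
f=4: 5 faults
f=5: 5 faults
Smallest f with faults ≤ 5 is 2.

2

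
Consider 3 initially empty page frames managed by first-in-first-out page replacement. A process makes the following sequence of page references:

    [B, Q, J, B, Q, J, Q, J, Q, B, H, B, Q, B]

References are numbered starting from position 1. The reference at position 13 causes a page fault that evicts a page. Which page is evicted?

J

pos 1: B -> miss, frames {B}
pos 2: Q -> miss, frames {B,Q}
pos 3: J -> miss, frames {B,Q,J}
pos 4: B -> hit
pos 5: Q -> hit
pos 6: J -> hit
pos 7: Q -> hit
pos 8: J -> hit
pos 9: Q -> hit
pos 10: B -> hit
pos 11: H -> miss, evict B, frames {Q,J,H}
pos 12: B -> miss, evict Q, frames {J,H,B}
pos 13: Q -> miss, evict J, frames {H,B,Q}
At position 13, page J is evicted.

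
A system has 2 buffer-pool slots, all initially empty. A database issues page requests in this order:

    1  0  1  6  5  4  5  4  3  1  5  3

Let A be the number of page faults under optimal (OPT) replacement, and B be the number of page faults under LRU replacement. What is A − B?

-1

Under OPT: F F . F F F . . F F . F → 8 faults.
Under LRU: F F . F F F . . F F F F → 9 faults.
A − B = 8 − 9 = -1.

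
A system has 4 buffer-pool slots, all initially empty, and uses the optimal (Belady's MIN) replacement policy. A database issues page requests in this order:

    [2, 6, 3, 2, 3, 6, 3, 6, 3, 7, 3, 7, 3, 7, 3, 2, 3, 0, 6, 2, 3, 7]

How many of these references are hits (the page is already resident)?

16

2: miss, frames {2}
6: miss, frames {2,6}
3: miss, frames {2,6,3}
2: hit
3: hit
6: hit
3: hit
6: hit
3: hit
7: miss, frames {2,6,3,7}
3: hit
7: hit
3: hit
7: hit
3: hit
2: hit
3: hit
0: miss, evict 7, frames {2,6,3,0}
6: hit
2: hit
3: hit
7: miss, evict 0, frames {2,6,3,7}
Hits: 16.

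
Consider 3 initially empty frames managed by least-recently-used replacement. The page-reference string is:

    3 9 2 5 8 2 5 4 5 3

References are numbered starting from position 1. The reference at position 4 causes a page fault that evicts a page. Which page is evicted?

3

pos 1: 3: miss, frames {3}
pos 2: 9: miss, frames {3,9}
pos 3: 2: miss, frames {3,9,2}
pos 4: 5: miss, evict 3, frames {9,2,5}
At position 4, page 3 is evicted.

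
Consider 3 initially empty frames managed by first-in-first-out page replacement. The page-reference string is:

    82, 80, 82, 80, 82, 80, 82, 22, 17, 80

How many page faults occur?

4

82 → fault, frames (82)
80 → fault, frames (82 80)
82 → hit
80 → hit
82 → hit
80 → hit
82 → hit
22 → fault, frames (82 80 22)
17 → fault, evict 82, frames (80 22 17)
80 → hit
Page faults: 4.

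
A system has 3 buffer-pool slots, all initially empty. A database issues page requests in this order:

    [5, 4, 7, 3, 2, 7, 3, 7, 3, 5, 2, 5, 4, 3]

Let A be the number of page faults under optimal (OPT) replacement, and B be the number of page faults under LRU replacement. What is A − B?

-2

Under OPT: F F F F F . . . . F . . F . → 7 faults.
Under LRU: F F F F F . . . . F F . F F → 9 faults.
A − B = 7 − 9 = -2.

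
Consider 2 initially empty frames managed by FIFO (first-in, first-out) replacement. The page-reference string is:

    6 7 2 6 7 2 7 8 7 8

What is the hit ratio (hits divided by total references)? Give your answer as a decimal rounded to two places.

0.20

6 -> miss, frames [6]
7 -> miss, frames [6, 7]
2 -> miss, evict 6, frames [7, 2]
6 -> miss, evict 7, frames [2, 6]
7 -> miss, evict 2, frames [6, 7]
2 -> miss, evict 6, frames [7, 2]
7 -> hit
8 -> miss, evict 7, frames [2, 8]
7 -> miss, evict 2, frames [8, 7]
8 -> hit
Hits: 2 of 10 references → 2/10 = 0.2000.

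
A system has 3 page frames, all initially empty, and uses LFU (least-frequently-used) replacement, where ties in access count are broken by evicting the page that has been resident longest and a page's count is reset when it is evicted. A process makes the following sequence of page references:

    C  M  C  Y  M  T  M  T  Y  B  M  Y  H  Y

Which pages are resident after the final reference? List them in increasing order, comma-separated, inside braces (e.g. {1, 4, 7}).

C → miss, frames (C)
M → miss, frames (C M)
C → hit
Y → miss, frames (C M Y)
M → hit
T → miss, evict Y, frames (C M T)
M → hit
T → hit
Y → miss, evict C, frames (M T Y)
B → miss, evict Y, frames (M T B)
M → hit
Y → miss, evict B, frames (M T Y)
H → miss, evict Y, frames (M T H)
Y → miss, evict H, frames (M T Y)

{M, T, Y}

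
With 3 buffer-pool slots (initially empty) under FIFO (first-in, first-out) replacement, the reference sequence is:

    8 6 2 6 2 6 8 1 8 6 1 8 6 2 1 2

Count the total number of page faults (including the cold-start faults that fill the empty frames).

8 → fault, frames (8)
6 → fault, frames (8 6)
2 → fault, frames (8 6 2)
6 → hit
2 → hit
6 → hit
8 → hit
1 → fault, evict 8, frames (6 2 1)
8 → fault, evict 6, frames (2 1 8)
6 → fault, evict 2, frames (1 8 6)
1 → hit
8 → hit
6 → hit
2 → fault, evict 1, frames (8 6 2)
1 → fault, evict 8, frames (6 2 1)
2 → hit
Page faults: 8.

8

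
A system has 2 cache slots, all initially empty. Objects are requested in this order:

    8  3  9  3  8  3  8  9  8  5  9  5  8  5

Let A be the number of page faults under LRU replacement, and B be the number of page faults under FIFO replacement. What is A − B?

-3

Under LRU: F F F . F . . F . F F . F . → 8 faults.
Under FIFO: F F F . F F . F F F F . F F → 11 faults.
A − B = 8 − 11 = -3.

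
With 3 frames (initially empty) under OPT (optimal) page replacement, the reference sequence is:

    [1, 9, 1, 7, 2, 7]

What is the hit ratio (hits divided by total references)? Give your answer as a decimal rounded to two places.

1 → miss, frames {1}
9 → miss, frames {1,9}
1 → hit
7 → miss, frames {1,9,7}
2 → miss, evict 9, frames {1,7,2}
7 → hit
Hits: 2 of 6 references → 2/6 = 0.3333.

0.33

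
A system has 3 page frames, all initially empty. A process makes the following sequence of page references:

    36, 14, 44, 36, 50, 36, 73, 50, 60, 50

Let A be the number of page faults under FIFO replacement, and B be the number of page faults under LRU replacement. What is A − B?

2

Under FIFO: F F F . F F F . F F → 8 faults.
Under LRU: F F F . F . F . F . → 6 faults.
A − B = 8 − 6 = 2.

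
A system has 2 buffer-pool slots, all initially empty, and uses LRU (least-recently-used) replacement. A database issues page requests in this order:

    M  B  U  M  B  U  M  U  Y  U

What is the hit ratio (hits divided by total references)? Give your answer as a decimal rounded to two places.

M: miss, frames [M]
B: miss, frames [M, B]
U: miss, evict M, frames [B, U]
M: miss, evict B, frames [U, M]
B: miss, evict U, frames [M, B]
U: miss, evict M, frames [B, U]
M: miss, evict B, frames [U, M]
U: hit
Y: miss, evict M, frames [U, Y]
U: hit
Hits: 2 of 10 references → 2/10 = 0.2000.

0.20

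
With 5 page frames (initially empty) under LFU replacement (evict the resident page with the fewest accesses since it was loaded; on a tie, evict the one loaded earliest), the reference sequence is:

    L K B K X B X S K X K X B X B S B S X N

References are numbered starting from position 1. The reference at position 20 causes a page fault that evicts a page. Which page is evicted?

pos 1: L -> miss, frames [L]
pos 2: K -> miss, frames [L, K]
pos 3: B -> miss, frames [L, K, B]
pos 4: K -> hit
pos 5: X -> miss, frames [L, K, B, X]
pos 6: B -> hit
pos 7: X -> hit
pos 8: S -> miss, frames [L, K, B, X, S]
pos 9: K -> hit
pos 10: X -> hit
pos 11: K -> hit
pos 12: X -> hit
pos 13: B -> hit
pos 14: X -> hit
pos 15: B -> hit
pos 16: S -> hit
pos 17: B -> hit
pos 18: S -> hit
pos 19: X -> hit
pos 20: N -> miss, evict L, frames [K, B, X, S, N]
At position 20, page L is evicted.

L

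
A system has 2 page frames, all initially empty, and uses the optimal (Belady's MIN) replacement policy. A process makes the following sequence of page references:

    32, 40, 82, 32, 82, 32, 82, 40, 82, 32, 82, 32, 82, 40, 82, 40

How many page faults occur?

6

32: miss, frames (32)
40: miss, frames (32 40)
82: miss, evict 40, frames (32 82)
32: hit
82: hit
32: hit
82: hit
40: miss, evict 32, frames (82 40)
82: hit
32: miss, evict 40, frames (82 32)
82: hit
32: hit
82: hit
40: miss, evict 32, frames (82 40)
82: hit
40: hit
Page faults: 6.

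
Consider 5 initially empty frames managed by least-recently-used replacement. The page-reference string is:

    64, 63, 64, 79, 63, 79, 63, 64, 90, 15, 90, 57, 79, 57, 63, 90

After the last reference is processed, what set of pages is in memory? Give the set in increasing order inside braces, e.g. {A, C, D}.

{15, 57, 63, 79, 90}

64 → fault, frames (64)
63 → fault, frames (64 63)
64 → hit
79 → fault, frames (63 64 79)
63 → hit
79 → hit
63 → hit
64 → hit
90 → fault, frames (79 63 64 90)
15 → fault, frames (79 63 64 90 15)
90 → hit
57 → fault, evict 79, frames (63 64 15 90 57)
79 → fault, evict 63, frames (64 15 90 57 79)
57 → hit
63 → fault, evict 64, frames (15 90 79 57 63)
90 → hit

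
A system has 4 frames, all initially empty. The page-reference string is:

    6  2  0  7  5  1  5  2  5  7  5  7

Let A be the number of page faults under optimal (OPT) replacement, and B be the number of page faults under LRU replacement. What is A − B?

Under OPT: F F F F F F . . . . . . → 6 faults.
Under LRU: F F F F F F . F . . . . → 7 faults.
A − B = 6 − 7 = -1.

-1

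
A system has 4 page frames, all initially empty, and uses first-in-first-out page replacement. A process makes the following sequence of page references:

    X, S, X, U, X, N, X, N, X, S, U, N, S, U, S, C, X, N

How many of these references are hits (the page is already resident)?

X → fault, frames [X]
S → fault, frames [X, S]
X → hit
U → fault, frames [X, S, U]
X → hit
N → fault, frames [X, S, U, N]
X → hit
N → hit
X → hit
S → hit
U → hit
N → hit
S → hit
U → hit
S → hit
C → fault, evict X, frames [S, U, N, C]
X → fault, evict S, frames [U, N, C, X]
N → hit
Hits: 12.

12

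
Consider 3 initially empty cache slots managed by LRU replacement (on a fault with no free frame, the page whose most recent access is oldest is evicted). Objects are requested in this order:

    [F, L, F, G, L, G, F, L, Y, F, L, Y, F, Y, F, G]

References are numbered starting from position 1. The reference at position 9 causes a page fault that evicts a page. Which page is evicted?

G

pos 1: F: fault, frames [F]
pos 2: L: fault, frames [F, L]
pos 3: F: hit
pos 4: G: fault, frames [L, F, G]
pos 5: L: hit
pos 6: G: hit
pos 7: F: hit
pos 8: L: hit
pos 9: Y: fault, evict G, frames [F, L, Y]
At position 9, page G is evicted.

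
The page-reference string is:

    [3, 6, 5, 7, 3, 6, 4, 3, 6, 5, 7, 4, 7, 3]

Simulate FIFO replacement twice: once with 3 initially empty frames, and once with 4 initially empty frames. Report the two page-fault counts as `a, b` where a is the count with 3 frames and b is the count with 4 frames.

3 frames: F F F F F F F . . F F . . F → 10 faults.
4 frames: F F F F . . F F F F F F . F → 11 faults.
11 > 10: adding a frame increased faults — Belady's anomaly.

10, 11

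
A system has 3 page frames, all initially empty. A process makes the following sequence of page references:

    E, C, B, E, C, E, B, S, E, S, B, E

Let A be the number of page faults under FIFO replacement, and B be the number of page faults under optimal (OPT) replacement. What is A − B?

1

Under FIFO: F F F . . . . F F . . . → 5 faults.
Under OPT: F F F . . . . F . . . . → 4 faults.
A − B = 5 − 4 = 1.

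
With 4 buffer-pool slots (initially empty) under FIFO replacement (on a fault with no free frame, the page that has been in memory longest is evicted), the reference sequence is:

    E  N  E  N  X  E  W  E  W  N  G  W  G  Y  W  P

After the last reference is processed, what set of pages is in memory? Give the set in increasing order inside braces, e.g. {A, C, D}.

E: fault, frames [E]
N: fault, frames [E, N]
E: hit
N: hit
X: fault, frames [E, N, X]
E: hit
W: fault, frames [E, N, X, W]
E: hit
W: hit
N: hit
G: fault, evict E, frames [N, X, W, G]
W: hit
G: hit
Y: fault, evict N, frames [X, W, G, Y]
W: hit
P: fault, evict X, frames [W, G, Y, P]

{G, P, W, Y}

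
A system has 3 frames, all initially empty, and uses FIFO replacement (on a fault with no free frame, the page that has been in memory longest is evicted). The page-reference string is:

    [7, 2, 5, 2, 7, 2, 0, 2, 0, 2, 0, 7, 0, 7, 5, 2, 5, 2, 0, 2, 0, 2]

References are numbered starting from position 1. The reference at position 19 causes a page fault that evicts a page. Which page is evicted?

pos 1: 7: fault, frames (7)
pos 2: 2: fault, frames (7 2)
pos 3: 5: fault, frames (7 2 5)
pos 4: 2: hit
pos 5: 7: hit
pos 6: 2: hit
pos 7: 0: fault, evict 7, frames (2 5 0)
pos 8: 2: hit
pos 9: 0: hit
pos 10: 2: hit
pos 11: 0: hit
pos 12: 7: fault, evict 2, frames (5 0 7)
pos 13: 0: hit
pos 14: 7: hit
pos 15: 5: hit
pos 16: 2: fault, evict 5, frames (0 7 2)
pos 17: 5: fault, evict 0, frames (7 2 5)
pos 18: 2: hit
pos 19: 0: fault, evict 7, frames (2 5 0)
At position 19, page 7 is evicted.

7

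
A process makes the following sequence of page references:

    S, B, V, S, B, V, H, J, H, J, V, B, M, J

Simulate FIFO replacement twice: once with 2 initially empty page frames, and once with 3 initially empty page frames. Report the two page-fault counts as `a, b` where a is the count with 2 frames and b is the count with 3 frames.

2 frames: F F F F F F F F . . F F F F → 12 faults.
3 frames: F F F . . . F F . . . F F . → 7 faults.
7 < 12: adding a frame reduced faults, as is typical.

12, 7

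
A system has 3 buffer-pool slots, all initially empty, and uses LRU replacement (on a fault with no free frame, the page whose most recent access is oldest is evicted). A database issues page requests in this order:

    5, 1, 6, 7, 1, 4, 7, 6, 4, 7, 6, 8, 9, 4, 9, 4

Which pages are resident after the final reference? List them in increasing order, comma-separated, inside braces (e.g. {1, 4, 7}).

5 → miss, frames (5)
1 → miss, frames (5 1)
6 → miss, frames (5 1 6)
7 → miss, evict 5, frames (1 6 7)
1 → hit
4 → miss, evict 6, frames (7 1 4)
7 → hit
6 → miss, evict 1, frames (4 7 6)
4 → hit
7 → hit
6 → hit
8 → miss, evict 4, frames (7 6 8)
9 → miss, evict 7, frames (6 8 9)
4 → miss, evict 6, frames (8 9 4)
9 → hit
4 → hit

{4, 8, 9}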